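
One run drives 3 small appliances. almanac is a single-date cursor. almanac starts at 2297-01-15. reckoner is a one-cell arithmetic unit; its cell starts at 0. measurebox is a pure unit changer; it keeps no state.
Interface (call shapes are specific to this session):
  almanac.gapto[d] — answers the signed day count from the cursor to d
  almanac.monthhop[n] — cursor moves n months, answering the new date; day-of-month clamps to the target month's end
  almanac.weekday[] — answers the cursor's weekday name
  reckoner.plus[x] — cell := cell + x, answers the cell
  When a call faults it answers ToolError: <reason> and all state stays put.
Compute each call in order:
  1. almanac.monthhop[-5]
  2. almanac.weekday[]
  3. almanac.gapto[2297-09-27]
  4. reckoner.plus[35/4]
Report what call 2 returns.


Answer: Saturday

Derivation:
Step: almanac.monthhop[n→-5]
Result: 2296-08-15
Step: almanac.weekday[]
Result: Saturday
Step: almanac.gapto[d→2297-09-27]
Result: 408
Step: reckoner.plus[x→35/4]
Result: 35/4


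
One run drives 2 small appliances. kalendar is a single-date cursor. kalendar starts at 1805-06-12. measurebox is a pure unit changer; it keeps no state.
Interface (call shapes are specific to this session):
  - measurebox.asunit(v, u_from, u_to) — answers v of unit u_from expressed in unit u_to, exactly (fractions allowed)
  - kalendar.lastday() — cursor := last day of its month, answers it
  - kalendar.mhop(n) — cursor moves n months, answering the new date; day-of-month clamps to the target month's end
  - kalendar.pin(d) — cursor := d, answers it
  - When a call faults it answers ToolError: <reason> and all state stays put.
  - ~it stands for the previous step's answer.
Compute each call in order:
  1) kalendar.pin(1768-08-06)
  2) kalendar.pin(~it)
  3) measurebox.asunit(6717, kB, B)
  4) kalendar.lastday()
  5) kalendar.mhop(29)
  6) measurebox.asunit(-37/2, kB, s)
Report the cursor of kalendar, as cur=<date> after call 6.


==> kalendar.pin(d→1768-08-06)
<== 1768-08-06
==> kalendar.pin(d→~it)
<== 1768-08-06
==> measurebox.asunit(v→6717, u_from→kB, u_to→B)
<== 6717000
==> kalendar.lastday()
<== 1768-08-31
==> kalendar.mhop(n→29)
<== 1771-01-31
==> measurebox.asunit(v→-37/2, u_from→kB, u_to→s)
<== ToolError: incompatible units

Answer: cur=1771-01-31


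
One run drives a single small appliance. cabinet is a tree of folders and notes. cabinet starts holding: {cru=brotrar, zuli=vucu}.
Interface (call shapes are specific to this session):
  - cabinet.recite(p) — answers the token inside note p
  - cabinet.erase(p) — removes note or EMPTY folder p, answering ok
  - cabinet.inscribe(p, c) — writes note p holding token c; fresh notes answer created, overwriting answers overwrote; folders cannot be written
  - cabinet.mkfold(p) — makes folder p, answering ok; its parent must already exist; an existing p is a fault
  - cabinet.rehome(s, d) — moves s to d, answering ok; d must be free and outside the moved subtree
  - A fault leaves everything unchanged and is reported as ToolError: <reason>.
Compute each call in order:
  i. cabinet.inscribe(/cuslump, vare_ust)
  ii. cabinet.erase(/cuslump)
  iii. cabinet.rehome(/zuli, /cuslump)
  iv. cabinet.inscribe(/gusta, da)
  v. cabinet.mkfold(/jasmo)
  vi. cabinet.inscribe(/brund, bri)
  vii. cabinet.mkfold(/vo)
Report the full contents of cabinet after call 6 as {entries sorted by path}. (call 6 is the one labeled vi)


! cabinet.inscribe(p: /cuslump, c: vare_ust) : created
! cabinet.erase(p: /cuslump) : ok
! cabinet.rehome(s: /zuli, d: /cuslump) : ok
! cabinet.inscribe(p: /gusta, c: da) : created
! cabinet.mkfold(p: /jasmo) : ok
! cabinet.inscribe(p: /brund, c: bri) : created
! cabinet.mkfold(p: /vo) : ok

Answer: {brund=bri, cru=brotrar, cuslump=vucu, gusta=da, jasmo/}


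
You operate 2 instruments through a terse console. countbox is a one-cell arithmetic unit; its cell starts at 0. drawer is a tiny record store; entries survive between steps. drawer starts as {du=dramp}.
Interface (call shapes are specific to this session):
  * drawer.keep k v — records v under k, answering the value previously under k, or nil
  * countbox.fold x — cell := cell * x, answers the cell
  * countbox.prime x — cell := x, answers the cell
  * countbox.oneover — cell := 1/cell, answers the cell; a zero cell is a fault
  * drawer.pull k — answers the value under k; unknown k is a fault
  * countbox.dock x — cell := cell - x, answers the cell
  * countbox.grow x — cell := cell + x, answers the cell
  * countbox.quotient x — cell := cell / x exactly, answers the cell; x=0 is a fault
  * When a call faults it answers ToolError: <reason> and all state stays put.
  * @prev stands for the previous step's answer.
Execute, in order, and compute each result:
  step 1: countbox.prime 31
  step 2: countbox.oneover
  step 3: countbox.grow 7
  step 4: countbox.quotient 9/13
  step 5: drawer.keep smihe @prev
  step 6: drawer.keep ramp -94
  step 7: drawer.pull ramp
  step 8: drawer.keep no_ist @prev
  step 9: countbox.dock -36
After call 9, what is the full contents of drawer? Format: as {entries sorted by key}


Answer: {du=dramp, no_ist=-94, ramp=-94, smihe=2834/279}

Derivation:
# countbox.prime(x=31) => 31
# countbox.oneover() => 1/31
# countbox.grow(x=7) => 218/31
# countbox.quotient(x=9/13) => 2834/279
# drawer.keep(k=smihe, v=@prev) => nil
# drawer.keep(k=ramp, v=-94) => nil
# drawer.pull(k=ramp) => -94
# drawer.keep(k=no_ist, v=@prev) => nil
# countbox.dock(x=-36) => 12878/279


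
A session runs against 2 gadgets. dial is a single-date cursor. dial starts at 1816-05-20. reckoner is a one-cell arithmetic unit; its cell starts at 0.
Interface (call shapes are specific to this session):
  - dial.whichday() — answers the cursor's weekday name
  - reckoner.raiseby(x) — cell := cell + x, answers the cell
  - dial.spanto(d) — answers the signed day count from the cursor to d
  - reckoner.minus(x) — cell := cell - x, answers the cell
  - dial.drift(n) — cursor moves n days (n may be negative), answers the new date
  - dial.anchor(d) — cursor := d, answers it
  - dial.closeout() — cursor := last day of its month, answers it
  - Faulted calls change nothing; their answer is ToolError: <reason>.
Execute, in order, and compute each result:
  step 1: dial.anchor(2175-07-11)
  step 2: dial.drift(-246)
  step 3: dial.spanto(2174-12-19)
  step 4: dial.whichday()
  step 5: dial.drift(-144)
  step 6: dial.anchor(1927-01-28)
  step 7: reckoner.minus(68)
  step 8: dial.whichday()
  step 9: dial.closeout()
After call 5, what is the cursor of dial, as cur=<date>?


-- 1. anchor(d='2175-07-11') == 2175-07-11
-- 2. drift(n='-246') == 2174-11-07
-- 3. spanto(d='2174-12-19') == 42
-- 4. whichday() == Monday
-- 5. drift(n='-144') == 2174-06-16
-- 6. anchor(d='1927-01-28') == 1927-01-28
-- 7. minus(x='68') == -68
-- 8. whichday() == Friday
-- 9. closeout() == 1927-01-31

Answer: cur=2174-06-16


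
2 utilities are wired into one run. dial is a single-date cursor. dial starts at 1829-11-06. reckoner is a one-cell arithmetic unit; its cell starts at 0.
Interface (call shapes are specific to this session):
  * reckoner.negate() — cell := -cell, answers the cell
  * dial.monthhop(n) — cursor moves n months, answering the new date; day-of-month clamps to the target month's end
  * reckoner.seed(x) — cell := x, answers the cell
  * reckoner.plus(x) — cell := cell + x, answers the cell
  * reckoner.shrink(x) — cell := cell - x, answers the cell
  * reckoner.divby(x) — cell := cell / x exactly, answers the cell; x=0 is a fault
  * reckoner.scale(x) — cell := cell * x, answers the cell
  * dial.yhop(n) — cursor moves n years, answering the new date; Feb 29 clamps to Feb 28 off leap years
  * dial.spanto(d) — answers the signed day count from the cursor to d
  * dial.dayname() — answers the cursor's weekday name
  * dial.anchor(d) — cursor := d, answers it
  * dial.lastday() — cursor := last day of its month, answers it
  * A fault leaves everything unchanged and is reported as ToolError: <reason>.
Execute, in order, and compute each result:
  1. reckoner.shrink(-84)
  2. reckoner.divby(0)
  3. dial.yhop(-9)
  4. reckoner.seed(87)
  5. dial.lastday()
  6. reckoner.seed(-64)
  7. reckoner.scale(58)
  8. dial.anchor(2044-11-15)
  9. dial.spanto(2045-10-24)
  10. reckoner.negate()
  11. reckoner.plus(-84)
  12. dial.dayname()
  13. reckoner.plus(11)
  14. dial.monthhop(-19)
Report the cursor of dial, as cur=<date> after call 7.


Answer: cur=1820-11-30

Derivation:
% 1. shrink(x=-84) -> 84
% 2. divby(x=0) -> ToolError: division by zero
% 3. yhop(n=-9) -> 1820-11-06
% 4. seed(x=87) -> 87
% 5. lastday() -> 1820-11-30
% 6. seed(x=-64) -> -64
% 7. scale(x=58) -> -3712
% 8. anchor(d=2044-11-15) -> 2044-11-15
% 9. spanto(d=2045-10-24) -> 343
% 10. negate() -> 3712
% 11. plus(x=-84) -> 3628
% 12. dayname() -> Tuesday
% 13. plus(x=11) -> 3639
% 14. monthhop(n=-19) -> 2043-04-15


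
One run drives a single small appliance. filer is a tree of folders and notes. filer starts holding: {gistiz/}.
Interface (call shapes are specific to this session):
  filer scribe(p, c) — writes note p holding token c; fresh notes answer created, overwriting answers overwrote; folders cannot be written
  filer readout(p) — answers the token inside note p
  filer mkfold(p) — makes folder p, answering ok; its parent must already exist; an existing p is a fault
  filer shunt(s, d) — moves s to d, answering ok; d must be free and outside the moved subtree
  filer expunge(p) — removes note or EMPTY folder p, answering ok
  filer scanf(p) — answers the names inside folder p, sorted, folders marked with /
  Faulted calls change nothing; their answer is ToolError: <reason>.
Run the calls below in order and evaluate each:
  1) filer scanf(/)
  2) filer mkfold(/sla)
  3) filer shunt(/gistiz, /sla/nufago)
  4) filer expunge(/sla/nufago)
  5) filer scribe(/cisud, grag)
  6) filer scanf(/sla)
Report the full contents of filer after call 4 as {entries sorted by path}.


% filer scanf p→/
  [gistiz/]
% filer mkfold p→/sla
  ok
% filer shunt s→/gistiz d→/sla/nufago
  ok
% filer expunge p→/sla/nufago
  ok
% filer scribe p→/cisud c→grag
  created
% filer scanf p→/sla
  []

Answer: {sla/}


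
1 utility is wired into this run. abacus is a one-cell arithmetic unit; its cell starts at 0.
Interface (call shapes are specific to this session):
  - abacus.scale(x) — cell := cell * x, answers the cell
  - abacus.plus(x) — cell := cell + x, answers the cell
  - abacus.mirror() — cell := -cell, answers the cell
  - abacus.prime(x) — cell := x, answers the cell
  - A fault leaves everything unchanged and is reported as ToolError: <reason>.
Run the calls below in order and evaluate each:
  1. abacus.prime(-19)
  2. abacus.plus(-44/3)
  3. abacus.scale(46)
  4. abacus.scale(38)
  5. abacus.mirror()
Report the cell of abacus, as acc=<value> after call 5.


Step: abacus.prime[x=-19]
Result: -19
Step: abacus.plus[x=-44/3]
Result: -101/3
Step: abacus.scale[x=46]
Result: -4646/3
Step: abacus.scale[x=38]
Result: -176548/3
Step: abacus.mirror[]
Result: 176548/3

Answer: acc=176548/3


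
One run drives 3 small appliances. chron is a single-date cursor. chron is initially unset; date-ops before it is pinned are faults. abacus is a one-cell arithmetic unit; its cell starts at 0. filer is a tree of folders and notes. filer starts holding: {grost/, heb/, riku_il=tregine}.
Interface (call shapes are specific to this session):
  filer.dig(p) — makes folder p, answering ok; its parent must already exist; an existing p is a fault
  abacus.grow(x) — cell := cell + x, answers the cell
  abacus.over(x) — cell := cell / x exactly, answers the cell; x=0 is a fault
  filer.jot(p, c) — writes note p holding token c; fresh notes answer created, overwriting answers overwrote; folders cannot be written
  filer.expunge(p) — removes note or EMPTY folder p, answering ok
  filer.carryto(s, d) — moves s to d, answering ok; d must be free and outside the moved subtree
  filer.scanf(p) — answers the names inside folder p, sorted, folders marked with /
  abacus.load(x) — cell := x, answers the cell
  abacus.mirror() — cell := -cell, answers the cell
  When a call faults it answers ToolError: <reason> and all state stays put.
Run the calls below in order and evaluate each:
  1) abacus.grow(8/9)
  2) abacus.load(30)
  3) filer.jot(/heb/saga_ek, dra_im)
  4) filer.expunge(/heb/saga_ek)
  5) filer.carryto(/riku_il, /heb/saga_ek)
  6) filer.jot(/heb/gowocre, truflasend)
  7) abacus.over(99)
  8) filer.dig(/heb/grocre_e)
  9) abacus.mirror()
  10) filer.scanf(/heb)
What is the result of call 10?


Answer: [gowocre, grocre_e/, saga_ek]

Derivation:
// abacus.grow(x→8/9) => 8/9
// abacus.load(x→30) => 30
// filer.jot(p→/heb/saga_ek, c→dra_im) => created
// filer.expunge(p→/heb/saga_ek) => ok
// filer.carryto(s→/riku_il, d→/heb/saga_ek) => ok
// filer.jot(p→/heb/gowocre, c→truflasend) => created
// abacus.over(x→99) => 10/33
// filer.dig(p→/heb/grocre_e) => ok
// abacus.mirror() => -10/33
// filer.scanf(p→/heb) => [gowocre, grocre_e/, saga_ek]


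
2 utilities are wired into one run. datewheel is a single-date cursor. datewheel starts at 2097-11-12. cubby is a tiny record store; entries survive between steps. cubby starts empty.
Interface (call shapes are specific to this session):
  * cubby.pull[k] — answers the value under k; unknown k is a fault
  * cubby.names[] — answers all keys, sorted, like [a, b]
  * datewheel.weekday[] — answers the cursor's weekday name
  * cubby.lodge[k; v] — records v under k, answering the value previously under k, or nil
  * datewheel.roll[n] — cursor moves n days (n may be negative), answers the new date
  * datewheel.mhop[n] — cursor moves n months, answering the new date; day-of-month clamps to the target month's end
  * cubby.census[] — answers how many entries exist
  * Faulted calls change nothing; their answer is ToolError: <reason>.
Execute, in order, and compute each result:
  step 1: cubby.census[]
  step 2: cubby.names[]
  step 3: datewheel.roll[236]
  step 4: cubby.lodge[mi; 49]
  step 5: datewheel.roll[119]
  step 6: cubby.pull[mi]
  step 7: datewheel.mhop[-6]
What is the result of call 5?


// cubby.census() : 0
// cubby.names() : []
// datewheel.roll(n: 236) : 2098-07-06
// cubby.lodge(k: mi, v: 49) : nil
// datewheel.roll(n: 119) : 2098-11-02
// cubby.pull(k: mi) : 49
// datewheel.mhop(n: -6) : 2098-05-02

Answer: 2098-11-02


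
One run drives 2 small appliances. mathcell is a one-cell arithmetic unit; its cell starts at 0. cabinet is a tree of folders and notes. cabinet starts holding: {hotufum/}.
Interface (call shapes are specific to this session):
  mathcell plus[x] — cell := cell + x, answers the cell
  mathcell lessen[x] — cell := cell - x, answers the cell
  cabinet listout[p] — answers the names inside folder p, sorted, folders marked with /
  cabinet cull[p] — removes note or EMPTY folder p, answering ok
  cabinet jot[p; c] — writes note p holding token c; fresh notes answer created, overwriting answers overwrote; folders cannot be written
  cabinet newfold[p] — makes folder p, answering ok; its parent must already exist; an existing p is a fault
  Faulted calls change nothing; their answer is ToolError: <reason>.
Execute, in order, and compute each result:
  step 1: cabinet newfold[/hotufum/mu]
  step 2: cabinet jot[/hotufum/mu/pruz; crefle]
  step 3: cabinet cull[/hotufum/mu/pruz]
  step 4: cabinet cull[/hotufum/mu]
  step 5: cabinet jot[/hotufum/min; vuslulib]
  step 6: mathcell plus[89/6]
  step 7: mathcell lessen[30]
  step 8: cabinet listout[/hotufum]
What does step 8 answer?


$ cabinet newfold p='/hotufum/mu'
:: ok
$ cabinet jot p='/hotufum/mu/pruz' c='crefle'
:: created
$ cabinet cull p='/hotufum/mu/pruz'
:: ok
$ cabinet cull p='/hotufum/mu'
:: ok
$ cabinet jot p='/hotufum/min' c='vuslulib'
:: created
$ mathcell plus x='89/6'
:: 89/6
$ mathcell lessen x='30'
:: -91/6
$ cabinet listout p='/hotufum'
:: [min]

Answer: [min]


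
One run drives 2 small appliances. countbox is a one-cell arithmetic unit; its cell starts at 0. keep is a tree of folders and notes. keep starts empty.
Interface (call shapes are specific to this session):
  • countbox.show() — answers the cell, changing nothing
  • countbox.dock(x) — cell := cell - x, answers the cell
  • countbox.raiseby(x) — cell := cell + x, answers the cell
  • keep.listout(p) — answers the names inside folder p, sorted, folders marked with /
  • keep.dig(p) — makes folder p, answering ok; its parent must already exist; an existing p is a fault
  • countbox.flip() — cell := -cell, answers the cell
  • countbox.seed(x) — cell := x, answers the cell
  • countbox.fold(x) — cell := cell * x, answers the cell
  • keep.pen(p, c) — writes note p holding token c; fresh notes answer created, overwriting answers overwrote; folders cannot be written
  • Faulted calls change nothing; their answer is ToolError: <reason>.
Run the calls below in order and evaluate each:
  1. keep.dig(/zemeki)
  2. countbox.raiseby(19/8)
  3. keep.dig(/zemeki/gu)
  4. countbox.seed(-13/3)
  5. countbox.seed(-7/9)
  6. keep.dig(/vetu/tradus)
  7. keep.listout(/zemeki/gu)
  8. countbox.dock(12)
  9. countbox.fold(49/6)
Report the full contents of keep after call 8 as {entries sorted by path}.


-- 1. keep.dig(/zemeki) -> ok
-- 2. countbox.raiseby(19/8) -> 19/8
-- 3. keep.dig(/zemeki/gu) -> ok
-- 4. countbox.seed(-13/3) -> -13/3
-- 5. countbox.seed(-7/9) -> -7/9
-- 6. keep.dig(/vetu/tradus) -> ToolError: no parent
-- 7. keep.listout(/zemeki/gu) -> []
-- 8. countbox.dock(12) -> -115/9
-- 9. countbox.fold(49/6) -> -5635/54

Answer: {zemeki/, zemeki/gu/}


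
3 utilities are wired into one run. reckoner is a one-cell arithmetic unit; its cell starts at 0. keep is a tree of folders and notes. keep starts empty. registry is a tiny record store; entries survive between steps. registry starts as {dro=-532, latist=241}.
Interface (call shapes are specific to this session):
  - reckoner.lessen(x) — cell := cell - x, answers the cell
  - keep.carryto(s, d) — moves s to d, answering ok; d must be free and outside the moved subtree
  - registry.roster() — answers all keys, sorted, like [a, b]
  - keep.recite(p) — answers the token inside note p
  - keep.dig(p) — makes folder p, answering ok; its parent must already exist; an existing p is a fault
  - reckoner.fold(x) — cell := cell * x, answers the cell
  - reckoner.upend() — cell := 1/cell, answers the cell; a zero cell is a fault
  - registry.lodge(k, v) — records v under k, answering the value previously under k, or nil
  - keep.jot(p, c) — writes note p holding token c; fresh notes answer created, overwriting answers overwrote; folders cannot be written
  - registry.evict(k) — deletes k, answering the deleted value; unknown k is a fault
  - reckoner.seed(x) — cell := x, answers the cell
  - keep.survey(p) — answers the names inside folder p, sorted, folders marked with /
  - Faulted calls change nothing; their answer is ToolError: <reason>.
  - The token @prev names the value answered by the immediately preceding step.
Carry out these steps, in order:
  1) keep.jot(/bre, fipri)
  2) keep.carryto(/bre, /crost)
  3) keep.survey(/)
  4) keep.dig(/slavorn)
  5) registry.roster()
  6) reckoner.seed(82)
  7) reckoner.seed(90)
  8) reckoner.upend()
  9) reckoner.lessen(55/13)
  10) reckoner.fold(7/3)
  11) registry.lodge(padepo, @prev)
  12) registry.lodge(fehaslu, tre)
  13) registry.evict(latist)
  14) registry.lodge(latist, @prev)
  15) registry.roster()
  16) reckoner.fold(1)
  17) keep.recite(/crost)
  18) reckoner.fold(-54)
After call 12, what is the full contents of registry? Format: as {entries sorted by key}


Answer: {dro=-532, fehaslu=tre, latist=241, padepo=-34559/3510}

Derivation:
·→ keep.jot(/bre, fipri)
·← created
·→ keep.carryto(/bre, /crost)
·← ok
·→ keep.survey(/)
·← [crost]
·→ keep.dig(/slavorn)
·← ok
·→ registry.roster()
·← [dro, latist]
·→ reckoner.seed(82)
·← 82
·→ reckoner.seed(90)
·← 90
·→ reckoner.upend()
·← 1/90
·→ reckoner.lessen(55/13)
·← -4937/1170
·→ reckoner.fold(7/3)
·← -34559/3510
·→ registry.lodge(padepo, @prev)
·← nil
·→ registry.lodge(fehaslu, tre)
·← nil
·→ registry.evict(latist)
·← 241
·→ registry.lodge(latist, @prev)
·← nil
·→ registry.roster()
·← [dro, fehaslu, latist, padepo]
·→ reckoner.fold(1)
·← -34559/3510
·→ keep.recite(/crost)
·← fipri
·→ reckoner.fold(-54)
·← 34559/65


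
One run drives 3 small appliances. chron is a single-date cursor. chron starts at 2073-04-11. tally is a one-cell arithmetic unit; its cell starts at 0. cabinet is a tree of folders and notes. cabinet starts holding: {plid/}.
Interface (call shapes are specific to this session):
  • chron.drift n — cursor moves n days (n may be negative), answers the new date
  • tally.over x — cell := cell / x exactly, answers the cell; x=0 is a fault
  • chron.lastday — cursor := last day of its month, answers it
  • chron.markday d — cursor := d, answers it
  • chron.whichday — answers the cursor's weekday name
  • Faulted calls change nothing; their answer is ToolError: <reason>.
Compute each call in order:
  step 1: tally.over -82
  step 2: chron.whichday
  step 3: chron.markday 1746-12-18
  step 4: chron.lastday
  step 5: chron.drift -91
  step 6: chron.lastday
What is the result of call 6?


Answer: 1746-10-31

Derivation:
Step: tally.over[x: -82]
Result: 0
Step: chron.whichday[]
Result: Tuesday
Step: chron.markday[d: 1746-12-18]
Result: 1746-12-18
Step: chron.lastday[]
Result: 1746-12-31
Step: chron.drift[n: -91]
Result: 1746-10-01
Step: chron.lastday[]
Result: 1746-10-31


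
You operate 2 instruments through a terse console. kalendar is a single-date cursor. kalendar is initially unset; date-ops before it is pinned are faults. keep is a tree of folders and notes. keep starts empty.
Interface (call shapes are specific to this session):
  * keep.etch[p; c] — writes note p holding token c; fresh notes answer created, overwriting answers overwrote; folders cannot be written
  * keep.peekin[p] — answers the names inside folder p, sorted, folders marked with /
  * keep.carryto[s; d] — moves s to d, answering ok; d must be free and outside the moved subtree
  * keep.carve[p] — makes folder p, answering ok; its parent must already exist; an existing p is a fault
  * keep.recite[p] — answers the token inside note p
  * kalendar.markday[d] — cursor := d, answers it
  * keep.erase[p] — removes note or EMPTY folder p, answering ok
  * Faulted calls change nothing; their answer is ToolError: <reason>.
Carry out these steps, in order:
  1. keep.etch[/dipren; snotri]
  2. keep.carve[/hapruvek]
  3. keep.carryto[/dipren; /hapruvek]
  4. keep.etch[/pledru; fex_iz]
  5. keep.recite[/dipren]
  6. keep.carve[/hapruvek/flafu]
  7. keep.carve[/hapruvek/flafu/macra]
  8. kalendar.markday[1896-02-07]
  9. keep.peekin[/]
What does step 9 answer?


Answer: [dipren, hapruvek/, pledru]

Derivation:
> etch p→/dipren c→snotri
  created
> carve p→/hapruvek
  ok
> carryto s→/dipren d→/hapruvek
  ToolError: exists
> etch p→/pledru c→fex_iz
  created
> recite p→/dipren
  snotri
> carve p→/hapruvek/flafu
  ok
> carve p→/hapruvek/flafu/macra
  ok
> markday d→1896-02-07
  1896-02-07
> peekin p→/
  [dipren, hapruvek/, pledru]


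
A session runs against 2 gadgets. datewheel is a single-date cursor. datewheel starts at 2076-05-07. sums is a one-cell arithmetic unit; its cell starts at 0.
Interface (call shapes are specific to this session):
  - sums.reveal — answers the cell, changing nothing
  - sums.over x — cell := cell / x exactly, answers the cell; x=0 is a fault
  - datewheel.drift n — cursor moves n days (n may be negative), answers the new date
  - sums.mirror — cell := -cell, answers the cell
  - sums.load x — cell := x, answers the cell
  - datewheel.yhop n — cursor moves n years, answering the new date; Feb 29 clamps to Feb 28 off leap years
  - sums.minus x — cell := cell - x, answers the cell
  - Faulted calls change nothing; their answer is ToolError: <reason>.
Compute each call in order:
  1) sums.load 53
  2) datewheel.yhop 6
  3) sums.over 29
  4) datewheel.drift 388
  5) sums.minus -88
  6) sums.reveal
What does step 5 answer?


>> sums.load(x→53)
<< 53
>> datewheel.yhop(n→6)
<< 2082-05-07
>> sums.over(x→29)
<< 53/29
>> datewheel.drift(n→388)
<< 2083-05-30
>> sums.minus(x→-88)
<< 2605/29
>> sums.reveal()
<< 2605/29

Answer: 2605/29


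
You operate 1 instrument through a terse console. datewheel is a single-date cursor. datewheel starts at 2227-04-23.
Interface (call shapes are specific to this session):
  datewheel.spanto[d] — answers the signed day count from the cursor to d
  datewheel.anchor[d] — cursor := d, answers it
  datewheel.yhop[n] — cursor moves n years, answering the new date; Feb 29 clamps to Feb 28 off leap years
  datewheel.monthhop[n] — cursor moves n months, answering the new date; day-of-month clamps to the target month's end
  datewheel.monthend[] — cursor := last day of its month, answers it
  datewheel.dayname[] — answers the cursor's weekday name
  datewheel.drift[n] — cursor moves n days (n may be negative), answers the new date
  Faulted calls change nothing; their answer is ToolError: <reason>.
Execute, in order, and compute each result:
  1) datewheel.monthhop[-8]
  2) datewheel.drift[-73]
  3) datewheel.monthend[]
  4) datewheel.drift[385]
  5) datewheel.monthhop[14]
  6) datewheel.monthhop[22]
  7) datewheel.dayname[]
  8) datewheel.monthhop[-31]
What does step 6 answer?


Answer: 2230-07-20

Derivation:
-- monthhop(n=-8) => 2226-08-23
-- drift(n=-73) => 2226-06-11
-- monthend() => 2226-06-30
-- drift(n=385) => 2227-07-20
-- monthhop(n=14) => 2228-09-20
-- monthhop(n=22) => 2230-07-20
-- dayname() => Tuesday
-- monthhop(n=-31) => 2227-12-20


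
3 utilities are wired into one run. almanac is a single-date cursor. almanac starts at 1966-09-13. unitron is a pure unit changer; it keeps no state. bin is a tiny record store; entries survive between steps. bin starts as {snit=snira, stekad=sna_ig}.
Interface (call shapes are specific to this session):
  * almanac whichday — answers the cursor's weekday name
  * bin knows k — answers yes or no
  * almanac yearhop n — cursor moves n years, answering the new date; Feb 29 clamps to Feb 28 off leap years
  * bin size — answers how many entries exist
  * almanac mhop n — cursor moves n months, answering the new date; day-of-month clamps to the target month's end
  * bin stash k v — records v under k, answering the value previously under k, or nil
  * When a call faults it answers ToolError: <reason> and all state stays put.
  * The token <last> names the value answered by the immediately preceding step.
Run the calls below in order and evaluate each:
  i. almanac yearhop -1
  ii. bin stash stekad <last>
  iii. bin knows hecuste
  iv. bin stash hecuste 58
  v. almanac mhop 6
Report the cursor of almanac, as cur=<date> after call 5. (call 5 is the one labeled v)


Now I run almanac yearhop using -1, and get 1965-09-13.
Invoking bin stash using stekad, <last>: sna_ig.
I invoke bin knows using hecuste, → no.
I try bin stash using hecuste, 58, — result: nil.
Using almanac mhop using 6, yielding 1966-03-13.

Answer: cur=1966-03-13


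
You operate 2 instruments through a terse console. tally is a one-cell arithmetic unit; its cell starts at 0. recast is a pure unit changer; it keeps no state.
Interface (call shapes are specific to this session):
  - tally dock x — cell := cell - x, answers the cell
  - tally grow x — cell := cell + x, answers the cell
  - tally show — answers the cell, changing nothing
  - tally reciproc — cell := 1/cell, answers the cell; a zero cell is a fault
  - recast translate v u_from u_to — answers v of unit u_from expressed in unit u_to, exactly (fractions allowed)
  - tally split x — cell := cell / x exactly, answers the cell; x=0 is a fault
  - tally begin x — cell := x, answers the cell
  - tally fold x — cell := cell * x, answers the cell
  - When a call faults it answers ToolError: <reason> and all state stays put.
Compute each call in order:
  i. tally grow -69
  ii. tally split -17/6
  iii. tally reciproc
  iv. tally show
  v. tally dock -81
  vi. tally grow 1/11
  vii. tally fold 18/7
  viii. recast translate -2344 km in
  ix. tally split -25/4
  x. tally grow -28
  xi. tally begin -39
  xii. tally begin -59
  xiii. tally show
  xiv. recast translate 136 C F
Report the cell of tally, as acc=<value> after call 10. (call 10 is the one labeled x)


Answer: acc=-108704/1771

Derivation:
Act: tally grow[x='-69']
Obs: -69
Act: tally split[x='-17/6']
Obs: 414/17
Act: tally reciproc[]
Obs: 17/414
Act: tally show[]
Obs: 17/414
Act: tally dock[x='-81']
Obs: 33551/414
Act: tally grow[x='1/11']
Obs: 369475/4554
Act: tally fold[x='18/7']
Obs: 369475/1771
Act: recast translate[v='-2344'; u_from='km'; u_to='in']
Obs: -11720000000/127
Act: tally split[x='-25/4']
Obs: -59116/1771
Act: tally grow[x='-28']
Obs: -108704/1771
Act: tally begin[x='-39']
Obs: -39
Act: tally begin[x='-59']
Obs: -59
Act: tally show[]
Obs: -59
Act: recast translate[v='136'; u_from='C'; u_to='F']
Obs: 1384/5


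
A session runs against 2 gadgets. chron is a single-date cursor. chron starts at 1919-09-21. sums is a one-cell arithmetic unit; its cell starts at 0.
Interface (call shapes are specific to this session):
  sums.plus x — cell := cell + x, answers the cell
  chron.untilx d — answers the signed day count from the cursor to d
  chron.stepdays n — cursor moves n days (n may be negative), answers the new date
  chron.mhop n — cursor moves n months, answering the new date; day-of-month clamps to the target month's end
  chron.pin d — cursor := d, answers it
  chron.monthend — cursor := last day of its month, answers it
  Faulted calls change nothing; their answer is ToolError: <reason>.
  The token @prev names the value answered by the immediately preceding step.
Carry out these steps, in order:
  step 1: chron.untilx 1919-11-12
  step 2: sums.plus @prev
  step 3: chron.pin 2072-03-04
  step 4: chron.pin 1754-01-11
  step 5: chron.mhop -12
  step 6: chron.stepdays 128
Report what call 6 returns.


Answer: 1753-05-19

Derivation:
I call chron.untilx with d='1919-11-12', which returns 52.
Then sums.plus with x='@prev', → 52.
I run chron.pin with d='2072-03-04', — result: 2072-03-04.
Now I run chron.pin with d='1754-01-11', and observe 1754-01-11.
Using chron.mhop with n='-12', yielding 1753-01-11.
Using chron.stepdays with n='128', and get 1753-05-19.


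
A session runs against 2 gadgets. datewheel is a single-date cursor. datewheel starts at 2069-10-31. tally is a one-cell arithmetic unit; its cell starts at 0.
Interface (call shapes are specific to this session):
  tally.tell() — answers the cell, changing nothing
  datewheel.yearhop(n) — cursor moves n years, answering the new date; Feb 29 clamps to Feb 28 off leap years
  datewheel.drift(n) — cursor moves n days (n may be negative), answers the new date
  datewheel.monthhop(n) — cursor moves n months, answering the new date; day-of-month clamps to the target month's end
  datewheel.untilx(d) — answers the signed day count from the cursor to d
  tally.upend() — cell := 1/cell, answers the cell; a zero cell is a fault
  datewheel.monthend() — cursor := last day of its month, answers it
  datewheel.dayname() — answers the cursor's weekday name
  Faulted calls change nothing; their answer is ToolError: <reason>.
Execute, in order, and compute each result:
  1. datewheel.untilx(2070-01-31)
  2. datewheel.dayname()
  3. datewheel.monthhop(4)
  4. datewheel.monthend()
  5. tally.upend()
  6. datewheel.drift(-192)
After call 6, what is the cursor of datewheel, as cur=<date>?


-> datewheel.untilx(2070-01-31)
<- 92
-> datewheel.dayname()
<- Thursday
-> datewheel.monthhop(4)
<- 2070-02-28
-> datewheel.monthend()
<- 2070-02-28
-> tally.upend()
<- ToolError: reciprocal of zero
-> datewheel.drift(-192)
<- 2069-08-20

Answer: cur=2069-08-20


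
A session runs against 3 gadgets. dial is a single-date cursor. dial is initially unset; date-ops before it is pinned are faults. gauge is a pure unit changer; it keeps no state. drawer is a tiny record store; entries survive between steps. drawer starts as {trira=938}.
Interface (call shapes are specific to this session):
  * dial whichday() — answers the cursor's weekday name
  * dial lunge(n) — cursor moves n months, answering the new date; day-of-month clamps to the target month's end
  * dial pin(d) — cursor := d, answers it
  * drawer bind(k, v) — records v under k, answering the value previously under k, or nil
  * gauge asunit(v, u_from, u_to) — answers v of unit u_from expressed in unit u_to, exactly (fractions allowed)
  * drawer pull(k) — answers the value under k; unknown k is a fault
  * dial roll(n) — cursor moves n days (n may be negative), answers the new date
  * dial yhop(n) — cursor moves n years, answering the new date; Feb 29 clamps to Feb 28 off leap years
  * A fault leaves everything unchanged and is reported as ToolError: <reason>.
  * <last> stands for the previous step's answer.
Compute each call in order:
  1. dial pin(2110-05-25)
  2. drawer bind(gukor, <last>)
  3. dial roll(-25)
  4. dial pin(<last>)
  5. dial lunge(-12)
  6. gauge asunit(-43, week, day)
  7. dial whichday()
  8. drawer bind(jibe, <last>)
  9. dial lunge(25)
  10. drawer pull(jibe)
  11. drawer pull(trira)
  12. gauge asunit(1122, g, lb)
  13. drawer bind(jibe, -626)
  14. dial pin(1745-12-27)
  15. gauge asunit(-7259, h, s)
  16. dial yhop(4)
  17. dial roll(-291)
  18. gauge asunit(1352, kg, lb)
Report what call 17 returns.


I invoke dial pin on d='2110-05-25': 2110-05-25.
I call drawer bind on k='gukor', v='<last>', yielding nil.
I invoke dial roll on n='-25', → 2110-04-30.
Calling dial pin on d='<last>', → 2110-04-30.
Invoking dial lunge on n='-12', giving 2109-04-30.
Now I run gauge asunit on v='-43', u_from='week', u_to='day', → -301.
I try dial whichday, and observe Tuesday.
I call drawer bind on k='jibe', v='<last>', — result: nil.
Using dial lunge on n='25', and see 2111-05-30.
Then drawer pull on k='jibe', and see Tuesday.
I run drawer pull on k='trira', — result: 938.
Invoking gauge asunit on v='1122', u_from='g', u_to='lb', and see 10200000/4123567.
Invoking drawer bind on k='jibe', v='-626', and see Tuesday.
Now I run dial pin on d='1745-12-27', — result: 1745-12-27.
I use gauge asunit on v='-7259', u_from='h', u_to='s', and get -26132400.
Invoking dial yhop on n='4': 1749-12-27.
Invoking dial roll on n='-291', → 1749-03-11.
Invoking gauge asunit on v='1352', u_from='kg', u_to='lb', giving 135200000000/45359237.

Answer: 1749-03-11


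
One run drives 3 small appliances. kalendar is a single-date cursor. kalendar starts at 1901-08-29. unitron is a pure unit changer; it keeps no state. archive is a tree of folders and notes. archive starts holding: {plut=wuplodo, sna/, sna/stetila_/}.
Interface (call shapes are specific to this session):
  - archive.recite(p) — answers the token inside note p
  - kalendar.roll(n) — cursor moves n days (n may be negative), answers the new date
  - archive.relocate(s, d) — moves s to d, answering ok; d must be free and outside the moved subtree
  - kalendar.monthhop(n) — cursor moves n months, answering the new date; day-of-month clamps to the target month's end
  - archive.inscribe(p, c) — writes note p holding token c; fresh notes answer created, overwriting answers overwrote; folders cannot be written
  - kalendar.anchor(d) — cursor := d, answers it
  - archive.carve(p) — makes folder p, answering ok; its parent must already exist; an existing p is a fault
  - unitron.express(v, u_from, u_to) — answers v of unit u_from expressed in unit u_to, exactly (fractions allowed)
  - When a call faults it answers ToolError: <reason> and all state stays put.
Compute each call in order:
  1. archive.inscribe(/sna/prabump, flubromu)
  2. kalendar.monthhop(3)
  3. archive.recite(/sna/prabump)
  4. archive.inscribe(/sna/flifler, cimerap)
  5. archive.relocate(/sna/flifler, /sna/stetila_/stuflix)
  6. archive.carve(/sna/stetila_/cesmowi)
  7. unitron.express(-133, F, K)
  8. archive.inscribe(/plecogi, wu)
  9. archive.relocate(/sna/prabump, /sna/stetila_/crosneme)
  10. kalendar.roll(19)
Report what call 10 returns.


;; 1. archive.inscribe(/sna/prabump, flubromu) -> created
;; 2. kalendar.monthhop(3) -> 1901-11-29
;; 3. archive.recite(/sna/prabump) -> flubromu
;; 4. archive.inscribe(/sna/flifler, cimerap) -> created
;; 5. archive.relocate(/sna/flifler, /sna/stetila_/stuflix) -> ok
;; 6. archive.carve(/sna/stetila_/cesmowi) -> ok
;; 7. unitron.express(-133, F, K) -> 10889/60
;; 8. archive.inscribe(/plecogi, wu) -> created
;; 9. archive.relocate(/sna/prabump, /sna/stetila_/crosneme) -> ok
;; 10. kalendar.roll(19) -> 1901-12-18

Answer: 1901-12-18


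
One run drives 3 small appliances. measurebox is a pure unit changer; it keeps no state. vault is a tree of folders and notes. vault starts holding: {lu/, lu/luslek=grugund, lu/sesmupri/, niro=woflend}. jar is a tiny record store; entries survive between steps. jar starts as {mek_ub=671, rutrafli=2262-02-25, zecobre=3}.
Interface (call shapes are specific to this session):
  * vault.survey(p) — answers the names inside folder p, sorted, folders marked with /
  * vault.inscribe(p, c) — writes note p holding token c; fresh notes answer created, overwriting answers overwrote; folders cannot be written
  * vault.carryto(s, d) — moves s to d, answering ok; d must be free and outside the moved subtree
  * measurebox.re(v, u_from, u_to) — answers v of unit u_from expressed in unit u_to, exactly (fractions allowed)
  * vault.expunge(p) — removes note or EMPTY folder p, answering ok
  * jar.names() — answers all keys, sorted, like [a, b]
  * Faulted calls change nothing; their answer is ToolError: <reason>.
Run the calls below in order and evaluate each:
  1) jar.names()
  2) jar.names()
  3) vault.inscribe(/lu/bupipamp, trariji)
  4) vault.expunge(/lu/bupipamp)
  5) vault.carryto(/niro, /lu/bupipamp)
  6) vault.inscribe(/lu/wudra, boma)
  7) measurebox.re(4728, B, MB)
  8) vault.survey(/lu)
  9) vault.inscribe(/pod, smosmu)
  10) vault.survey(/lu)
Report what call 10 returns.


# 1. names() => [mek_ub, rutrafli, zecobre]
# 2. names() => [mek_ub, rutrafli, zecobre]
# 3. inscribe(p→/lu/bupipamp, c→trariji) => created
# 4. expunge(p→/lu/bupipamp) => ok
# 5. carryto(s→/niro, d→/lu/bupipamp) => ok
# 6. inscribe(p→/lu/wudra, c→boma) => created
# 7. re(v→4728, u_from→B, u_to→MB) => 591/125000
# 8. survey(p→/lu) => [bupipamp, luslek, sesmupri/, wudra]
# 9. inscribe(p→/pod, c→smosmu) => created
# 10. survey(p→/lu) => [bupipamp, luslek, sesmupri/, wudra]

Answer: [bupipamp, luslek, sesmupri/, wudra]


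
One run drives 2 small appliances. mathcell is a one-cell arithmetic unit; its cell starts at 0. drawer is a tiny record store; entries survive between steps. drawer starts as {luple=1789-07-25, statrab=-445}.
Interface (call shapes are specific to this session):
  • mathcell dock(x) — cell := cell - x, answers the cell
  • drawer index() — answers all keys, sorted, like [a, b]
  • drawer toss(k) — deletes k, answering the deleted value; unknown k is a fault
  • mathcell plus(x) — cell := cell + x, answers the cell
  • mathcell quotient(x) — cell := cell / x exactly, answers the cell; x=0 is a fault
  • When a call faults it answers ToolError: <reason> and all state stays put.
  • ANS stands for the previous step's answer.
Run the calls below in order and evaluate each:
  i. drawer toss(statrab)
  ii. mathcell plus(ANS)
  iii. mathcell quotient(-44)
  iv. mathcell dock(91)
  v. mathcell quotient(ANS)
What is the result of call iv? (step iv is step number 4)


% 1. drawer toss(statrab) -> -445
% 2. mathcell plus(ANS) -> -445
% 3. mathcell quotient(-44) -> 445/44
% 4. mathcell dock(91) -> -3559/44
% 5. mathcell quotient(ANS) -> 1

Answer: -3559/44


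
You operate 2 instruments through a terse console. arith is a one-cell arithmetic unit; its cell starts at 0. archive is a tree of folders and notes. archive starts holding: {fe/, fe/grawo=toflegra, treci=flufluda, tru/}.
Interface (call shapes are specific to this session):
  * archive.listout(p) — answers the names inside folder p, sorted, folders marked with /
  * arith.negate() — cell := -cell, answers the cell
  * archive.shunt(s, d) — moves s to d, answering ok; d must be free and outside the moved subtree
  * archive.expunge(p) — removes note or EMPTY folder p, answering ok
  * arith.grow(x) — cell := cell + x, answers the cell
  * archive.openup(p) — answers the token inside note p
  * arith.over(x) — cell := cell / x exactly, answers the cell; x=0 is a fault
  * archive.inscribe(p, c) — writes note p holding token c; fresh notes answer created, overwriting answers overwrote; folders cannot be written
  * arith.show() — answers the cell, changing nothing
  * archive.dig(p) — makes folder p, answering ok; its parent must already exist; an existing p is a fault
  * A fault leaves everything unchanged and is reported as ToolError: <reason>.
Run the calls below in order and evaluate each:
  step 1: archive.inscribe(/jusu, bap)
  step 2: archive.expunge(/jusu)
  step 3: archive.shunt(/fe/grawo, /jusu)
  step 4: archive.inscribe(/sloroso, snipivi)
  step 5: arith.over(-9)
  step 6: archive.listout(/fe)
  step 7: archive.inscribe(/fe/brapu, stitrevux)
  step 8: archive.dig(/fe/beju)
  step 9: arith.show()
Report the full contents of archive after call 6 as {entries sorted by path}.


Answer: {fe/, jusu=toflegra, sloroso=snipivi, treci=flufluda, tru/}

Derivation:
→ archive.inscribe(p: /jusu, c: bap)
← created
→ archive.expunge(p: /jusu)
← ok
→ archive.shunt(s: /fe/grawo, d: /jusu)
← ok
→ archive.inscribe(p: /sloroso, c: snipivi)
← created
→ arith.over(x: -9)
← 0
→ archive.listout(p: /fe)
← []
→ archive.inscribe(p: /fe/brapu, c: stitrevux)
← created
→ archive.dig(p: /fe/beju)
← ok
→ arith.show()
← 0
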